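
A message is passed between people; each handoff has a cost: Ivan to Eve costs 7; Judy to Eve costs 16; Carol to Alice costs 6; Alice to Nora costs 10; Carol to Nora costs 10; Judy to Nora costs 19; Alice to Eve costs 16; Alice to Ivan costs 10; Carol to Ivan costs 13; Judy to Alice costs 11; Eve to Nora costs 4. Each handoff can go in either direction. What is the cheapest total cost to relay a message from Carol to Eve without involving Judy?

14

Some routes from Carol to Eve avoiding Judy:
Carol -> Alice -> Eve: 6 + 16 = 22
Carol -> Alice -> Nora -> Eve: 6 + 10 + 4 = 20
Carol -> Ivan -> Eve: 13 + 7 = 20
Carol -> Nora -> Eve: 10 + 4 = 14
Best route has total 14.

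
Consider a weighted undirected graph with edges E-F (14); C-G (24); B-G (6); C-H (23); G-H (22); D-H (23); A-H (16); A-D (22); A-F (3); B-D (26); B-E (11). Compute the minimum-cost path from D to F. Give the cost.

25

Some routes from D to F:
D→H→A→F: 23 + 16 + 3 = 42
D→H→G→B→E→F: 23 + 22 + 6 + 11 + 14 = 76
D→A→F: 22 + 3 = 25
D→B→G→H→A→F: 26 + 6 + 22 + 16 + 3 = 73
D→B→E→F: 26 + 11 + 14 = 51
Shortest: 25.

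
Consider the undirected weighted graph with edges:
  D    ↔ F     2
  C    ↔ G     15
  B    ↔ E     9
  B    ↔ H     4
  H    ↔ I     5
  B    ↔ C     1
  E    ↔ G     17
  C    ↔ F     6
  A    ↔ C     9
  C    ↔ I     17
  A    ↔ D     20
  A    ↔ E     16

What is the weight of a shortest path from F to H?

Comparing a few candidate routes:
F -> C -> B -> H: 6 + 1 + 4 = 11
F -> C -> I -> H: 6 + 17 + 5 = 28
F -> D -> A -> C -> B -> H: 2 + 20 + 9 + 1 + 4 = 36
F -> C -> A -> E -> B -> H: 6 + 9 + 16 + 9 + 4 = 44
The minimum is 11.

11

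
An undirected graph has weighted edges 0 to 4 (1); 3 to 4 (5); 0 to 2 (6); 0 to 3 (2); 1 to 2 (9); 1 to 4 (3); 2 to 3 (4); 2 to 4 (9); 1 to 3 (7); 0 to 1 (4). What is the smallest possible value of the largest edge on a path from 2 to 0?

4

Some routes from 2 to 0:
2-3-4-0: max(4, 5, 1) = 5
2-0: max(6) = 6
2-3-1-4-0: max(4, 7, 3, 1) = 7
2-3-4-1-0: max(4, 5, 3, 4) = 5
2-3-0: max(4, 2) = 4
2-3-1-0: max(4, 7, 4) = 7
Smallest bottleneck: 4.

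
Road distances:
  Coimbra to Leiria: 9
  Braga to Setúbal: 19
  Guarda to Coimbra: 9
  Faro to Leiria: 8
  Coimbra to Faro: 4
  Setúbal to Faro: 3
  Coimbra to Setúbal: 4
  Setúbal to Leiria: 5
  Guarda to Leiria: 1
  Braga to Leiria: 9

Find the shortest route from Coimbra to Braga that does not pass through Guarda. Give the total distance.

18

Some routes from Coimbra to Braga avoiding Guarda:
Coimbra-Faro-Leiria-Braga: 4 + 8 + 9 = 21
Coimbra-Leiria-Braga: 9 + 9 = 18
Coimbra-Setúbal-Leiria-Braga: 4 + 5 + 9 = 18
Coimbra-Faro-Setúbal-Leiria-Braga: 4 + 3 + 5 + 9 = 21
Best route has total 18.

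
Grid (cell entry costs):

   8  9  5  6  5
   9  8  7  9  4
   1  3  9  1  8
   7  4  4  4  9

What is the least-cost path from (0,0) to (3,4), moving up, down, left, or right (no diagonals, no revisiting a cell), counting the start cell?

42

One optimal route is [0,0]→[1,0]→[2,0]→[2,1]→[3,1]→[3,2]→[3,3]→[3,4].
Its cost is 8 + 9 + 1 + 3 + 4 + 4 + 4 + 9 = 42.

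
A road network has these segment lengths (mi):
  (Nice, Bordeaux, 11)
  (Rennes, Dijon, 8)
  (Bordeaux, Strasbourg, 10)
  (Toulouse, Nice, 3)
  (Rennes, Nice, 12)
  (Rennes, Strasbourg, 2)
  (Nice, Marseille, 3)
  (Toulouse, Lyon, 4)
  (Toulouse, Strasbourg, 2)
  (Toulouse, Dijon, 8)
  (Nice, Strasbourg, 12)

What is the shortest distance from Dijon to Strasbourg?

10

Some routes from Dijon to Strasbourg:
Dijon→Rennes→Strasbourg: 8 + 2 = 10
Dijon→Toulouse→Strasbourg: 8 + 2 = 10
Dijon→Rennes→Nice→Toulouse→Strasbourg: 8 + 12 + 3 + 2 = 25
Dijon→Toulouse→Nice→Strasbourg: 8 + 3 + 12 = 23
Shortest: 10 mi.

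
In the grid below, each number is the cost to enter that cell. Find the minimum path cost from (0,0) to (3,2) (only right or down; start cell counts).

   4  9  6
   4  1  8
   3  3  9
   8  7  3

Path r0c0 → r1c0 → r1c1 → r2c1 → r3c1 → r3c2: 4 + 4 + 1 + 3 + 7 + 3 = 22.
(Top row then right column would cost 39.)

22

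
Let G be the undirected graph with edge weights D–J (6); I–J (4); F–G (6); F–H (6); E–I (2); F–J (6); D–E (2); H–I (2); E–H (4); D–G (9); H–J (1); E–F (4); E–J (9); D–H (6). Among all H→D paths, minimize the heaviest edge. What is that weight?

2

Comparing a few candidate routes:
H → I → E → D: max(2, 2, 2) = 2
H → J → I → E → D: max(1, 4, 2, 2) = 4
H → E → D: max(4, 2) = 4
H → J → D: max(1, 6) = 6
H → J → F → E → D: max(1, 6, 4, 2) = 6
Smallest bottleneck: 2.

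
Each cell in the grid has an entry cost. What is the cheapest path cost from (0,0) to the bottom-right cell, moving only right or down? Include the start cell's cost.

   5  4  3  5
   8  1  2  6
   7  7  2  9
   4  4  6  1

Path [0,0] -> [0,1] -> [1,1] -> [1,2] -> [2,2] -> [3,2] -> [3,3]: 5 + 4 + 1 + 2 + 2 + 6 + 1 = 21.

21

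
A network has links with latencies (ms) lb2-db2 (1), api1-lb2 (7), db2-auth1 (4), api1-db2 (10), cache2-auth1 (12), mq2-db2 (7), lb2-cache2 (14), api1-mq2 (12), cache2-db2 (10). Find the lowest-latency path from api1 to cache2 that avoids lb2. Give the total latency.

20

Candidate routes:
api1 -> mq2 -> db2 -> auth1 -> cache2: 12 + 7 + 4 + 12 = 35
api1 -> db2 -> cache2: 10 + 10 = 20
api1 -> db2 -> auth1 -> cache2: 10 + 4 + 12 = 26
api1 -> mq2 -> db2 -> cache2: 12 + 7 + 10 = 29
Best route has total 20 ms.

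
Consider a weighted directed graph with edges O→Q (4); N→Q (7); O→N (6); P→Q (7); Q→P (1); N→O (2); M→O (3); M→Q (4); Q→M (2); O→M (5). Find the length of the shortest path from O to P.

5

Candidate routes:
O -> N -> Q -> P: 6 + 7 + 1 = 14
O -> Q -> P: 4 + 1 = 5
O -> M -> Q -> P: 5 + 4 + 1 = 10
Shortest: 5.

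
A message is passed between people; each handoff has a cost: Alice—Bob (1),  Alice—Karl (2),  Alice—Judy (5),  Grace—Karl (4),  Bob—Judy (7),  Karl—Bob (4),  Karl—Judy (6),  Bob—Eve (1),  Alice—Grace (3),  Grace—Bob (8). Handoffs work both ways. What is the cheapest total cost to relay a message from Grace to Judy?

Comparing a few candidate routes:
Grace→Alice→Karl→Judy: 3 + 2 + 6 = 11
Grace→Alice→Bob→Judy: 3 + 1 + 7 = 11
Grace→Alice→Judy: 3 + 5 = 8
Grace→Karl→Judy: 4 + 6 = 10
Grace→Karl→Alice→Judy: 4 + 2 + 5 = 11
The minimum is 8.

8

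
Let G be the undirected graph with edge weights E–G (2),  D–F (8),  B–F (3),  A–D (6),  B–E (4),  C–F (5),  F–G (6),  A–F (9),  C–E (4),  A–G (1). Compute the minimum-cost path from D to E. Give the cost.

Comparing a few candidate routes:
D→F→B→E: 8 + 3 + 4 = 15
D→F→C→E: 8 + 5 + 4 = 17
D→A→G→E: 6 + 1 + 2 = 9
D→F→G→E: 8 + 6 + 2 = 16
Shortest: 9.

9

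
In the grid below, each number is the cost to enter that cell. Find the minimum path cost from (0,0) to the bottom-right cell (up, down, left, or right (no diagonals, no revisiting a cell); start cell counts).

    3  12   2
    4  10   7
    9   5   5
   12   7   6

Best path: [0,0] → [1,0] → [2,0] → [2,1] → [2,2] → [3,2]
Cost: 3 + 4 + 9 + 5 + 5 + 6 = 32

32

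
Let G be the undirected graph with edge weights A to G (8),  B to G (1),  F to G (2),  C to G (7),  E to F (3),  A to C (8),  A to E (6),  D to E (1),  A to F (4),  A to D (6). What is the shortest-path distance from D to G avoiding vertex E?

12

Paths from D to G avoiding E:
D-A-G: 6 + 8 = 14
D-A-F-G: 6 + 4 + 2 = 12
D-A-C-G: 6 + 8 + 7 = 21
Best route has total 12.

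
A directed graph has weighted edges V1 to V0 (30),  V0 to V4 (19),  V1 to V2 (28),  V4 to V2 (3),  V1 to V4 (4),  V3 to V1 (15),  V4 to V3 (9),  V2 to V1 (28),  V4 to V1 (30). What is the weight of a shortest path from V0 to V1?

43

Paths from V0 to V1:
V0 → V4 → V1: 19 + 30 = 49
V0 → V4 → V3 → V1: 19 + 9 + 15 = 43
V0 → V4 → V2 → V1: 19 + 3 + 28 = 50
The minimum is 43.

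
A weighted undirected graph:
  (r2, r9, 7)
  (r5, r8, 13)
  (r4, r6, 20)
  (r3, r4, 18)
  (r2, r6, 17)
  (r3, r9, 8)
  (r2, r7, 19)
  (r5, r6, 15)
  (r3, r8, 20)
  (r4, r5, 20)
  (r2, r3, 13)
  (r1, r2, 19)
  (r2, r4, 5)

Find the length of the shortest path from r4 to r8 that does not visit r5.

38

A few of the r4→r8 routes:
r4 - r3 - r8: 18 + 20 = 38
r4 - r6 - r2 - r3 - r8: 20 + 17 + 13 + 20 = 70
r4 - r2 - r3 - r8: 5 + 13 + 20 = 38
r4 - r2 - r9 - r3 - r8: 5 + 7 + 8 + 20 = 40
The minimum is 38.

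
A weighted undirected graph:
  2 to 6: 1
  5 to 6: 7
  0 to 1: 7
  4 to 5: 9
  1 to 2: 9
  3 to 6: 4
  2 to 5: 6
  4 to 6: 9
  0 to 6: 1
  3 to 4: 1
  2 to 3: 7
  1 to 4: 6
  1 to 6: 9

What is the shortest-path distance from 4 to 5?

9

A few of the 4→5 routes:
4-3-6-5: 1 + 4 + 7 = 12
4-5: 9
4-3-6-2-5: 1 + 4 + 1 + 6 = 12
The minimum is 9.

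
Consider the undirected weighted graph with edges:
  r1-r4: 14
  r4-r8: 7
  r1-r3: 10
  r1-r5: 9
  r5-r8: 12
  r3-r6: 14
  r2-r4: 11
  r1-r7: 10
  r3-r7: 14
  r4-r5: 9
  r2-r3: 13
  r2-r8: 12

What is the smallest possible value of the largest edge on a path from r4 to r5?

Checking several routes:
r4 -> r8 -> r5: max(7, 12) = 12
r4 -> r2 -> r8 -> r5: max(11, 12, 12) = 12
r4 -> r5: max(9) = 9
Best route has worst link 9.

9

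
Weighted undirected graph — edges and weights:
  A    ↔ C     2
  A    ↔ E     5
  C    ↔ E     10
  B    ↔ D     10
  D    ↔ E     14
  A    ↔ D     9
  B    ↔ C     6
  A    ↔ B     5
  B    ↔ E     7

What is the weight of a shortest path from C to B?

6

A few of the C→B routes:
C -> B: 6
C -> A -> E -> B: 2 + 5 + 7 = 14
C -> A -> B: 2 + 5 = 7
Shortest: 6.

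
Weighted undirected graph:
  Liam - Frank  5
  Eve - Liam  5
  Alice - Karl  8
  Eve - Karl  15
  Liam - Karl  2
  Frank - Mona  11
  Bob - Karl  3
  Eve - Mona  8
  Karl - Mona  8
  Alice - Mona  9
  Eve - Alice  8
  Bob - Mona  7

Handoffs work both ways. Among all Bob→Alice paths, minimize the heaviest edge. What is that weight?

Some routes from Bob to Alice:
Bob → Karl → Alice: max(3, 8) = 8
Bob → Mona → Eve → Alice: max(7, 8, 8) = 8
Bob → Karl → Liam → Eve → Alice: max(3, 2, 5, 8) = 8
Bob → Karl → Mona → Eve → Alice: max(3, 8, 8, 8) = 8
The minimum achievable maximum is 8.

8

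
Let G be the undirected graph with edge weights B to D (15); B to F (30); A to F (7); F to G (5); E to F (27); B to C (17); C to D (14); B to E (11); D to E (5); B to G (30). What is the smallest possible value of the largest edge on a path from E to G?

27

Some routes from E to G:
E-F-G: max(27, 5) = 27
E-F-B-G: max(27, 30, 30) = 30
E-B-G: max(11, 30) = 30
Best route has worst link 27.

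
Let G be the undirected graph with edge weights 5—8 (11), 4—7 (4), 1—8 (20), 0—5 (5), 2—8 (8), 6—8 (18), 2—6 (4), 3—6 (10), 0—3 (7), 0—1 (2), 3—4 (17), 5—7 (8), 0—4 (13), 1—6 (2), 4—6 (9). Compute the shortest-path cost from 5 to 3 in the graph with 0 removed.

29

Comparing a few candidate routes:
5-8-2-6-3: 11 + 8 + 4 + 10 = 33
5-8-2-6-4-3: 11 + 8 + 4 + 9 + 17 = 49
5-7-4-6-3: 8 + 4 + 9 + 10 = 31
5-7-4-3: 8 + 4 + 17 = 29
5-8-1-6-3: 11 + 20 + 2 + 10 = 43
5-8-6-3: 11 + 18 + 10 = 39
The minimum is 29.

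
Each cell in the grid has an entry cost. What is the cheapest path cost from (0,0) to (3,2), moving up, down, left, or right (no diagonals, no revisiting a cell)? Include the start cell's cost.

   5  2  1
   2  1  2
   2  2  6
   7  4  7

Take [0,0] → [0,1] → [1,1] → [2,1] → [3,1] → [3,2] for a total of 5 + 2 + 1 + 2 + 4 + 7 = 21.

21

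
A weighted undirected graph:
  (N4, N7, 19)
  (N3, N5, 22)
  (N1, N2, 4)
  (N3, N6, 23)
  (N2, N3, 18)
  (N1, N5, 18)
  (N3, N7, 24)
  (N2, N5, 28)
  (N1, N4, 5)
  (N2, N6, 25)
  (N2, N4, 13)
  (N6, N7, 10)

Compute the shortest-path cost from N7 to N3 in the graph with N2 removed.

24

Candidate routes:
N7-N4-N1-N5-N3: 19 + 5 + 18 + 22 = 64
N7-N3: 24
N7-N6-N3: 10 + 23 = 33
The minimum is 24.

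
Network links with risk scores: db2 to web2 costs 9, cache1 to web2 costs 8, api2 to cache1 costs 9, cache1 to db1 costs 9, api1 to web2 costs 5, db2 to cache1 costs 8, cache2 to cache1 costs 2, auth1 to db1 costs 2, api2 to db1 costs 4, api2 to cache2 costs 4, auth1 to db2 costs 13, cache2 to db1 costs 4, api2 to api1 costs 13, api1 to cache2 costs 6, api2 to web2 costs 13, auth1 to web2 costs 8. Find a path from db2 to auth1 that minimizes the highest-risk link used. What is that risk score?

Some routes from db2 to auth1:
db2-cache1-cache2-api1-web2-auth1: max(8, 2, 6, 5, 8) = 8
db2-cache1-cache2-db1-auth1: max(8, 2, 4, 2) = 8
db2-cache1-cache2-api2-db1-auth1: max(8, 2, 4, 4, 2) = 8
Smallest bottleneck: 8.

8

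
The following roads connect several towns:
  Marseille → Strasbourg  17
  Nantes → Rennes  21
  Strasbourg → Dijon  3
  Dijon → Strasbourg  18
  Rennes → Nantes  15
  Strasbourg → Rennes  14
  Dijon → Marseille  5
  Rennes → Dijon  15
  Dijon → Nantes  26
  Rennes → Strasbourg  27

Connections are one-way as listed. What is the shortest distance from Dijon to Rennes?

Paths from Dijon to Rennes:
Dijon -> Marseille -> Strasbourg -> Rennes: 5 + 17 + 14 = 36
Dijon -> Strasbourg -> Rennes: 18 + 14 = 32
Dijon -> Nantes -> Rennes: 26 + 21 = 47
Best route has total 32.

32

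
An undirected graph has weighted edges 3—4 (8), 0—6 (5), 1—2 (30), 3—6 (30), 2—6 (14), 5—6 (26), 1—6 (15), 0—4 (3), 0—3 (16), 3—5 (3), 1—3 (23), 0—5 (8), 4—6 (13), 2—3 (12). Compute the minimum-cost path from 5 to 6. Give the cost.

13

Some routes from 5 to 6:
5 -> 0 -> 6: 8 + 5 = 13
5 -> 0 -> 4 -> 6: 8 + 3 + 13 = 24
5 -> 3 -> 4 -> 0 -> 6: 3 + 8 + 3 + 5 = 19
Best route has total 13.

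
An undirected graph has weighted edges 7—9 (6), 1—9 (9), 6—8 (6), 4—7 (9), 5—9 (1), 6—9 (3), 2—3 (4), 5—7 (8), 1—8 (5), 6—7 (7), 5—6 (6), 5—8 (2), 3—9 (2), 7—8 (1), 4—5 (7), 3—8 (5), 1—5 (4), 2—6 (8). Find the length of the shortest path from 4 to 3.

10

Comparing a few candidate routes:
4 -> 7 -> 8 -> 3: 9 + 1 + 5 = 15
4 -> 7 -> 8 -> 5 -> 9 -> 3: 9 + 1 + 2 + 1 + 2 = 15
4 -> 7 -> 9 -> 3: 9 + 6 + 2 = 17
4 -> 5 -> 8 -> 3: 7 + 2 + 5 = 14
4 -> 5 -> 9 -> 3: 7 + 1 + 2 = 10
The minimum is 10.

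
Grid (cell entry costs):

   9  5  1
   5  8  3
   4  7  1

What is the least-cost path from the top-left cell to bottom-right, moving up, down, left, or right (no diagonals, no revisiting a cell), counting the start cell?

19

Cheapest: r0c0 -> r0c1 -> r0c2 -> r1c2 -> r2c2
  9 + 5 + 1 + 3 + 1 = 19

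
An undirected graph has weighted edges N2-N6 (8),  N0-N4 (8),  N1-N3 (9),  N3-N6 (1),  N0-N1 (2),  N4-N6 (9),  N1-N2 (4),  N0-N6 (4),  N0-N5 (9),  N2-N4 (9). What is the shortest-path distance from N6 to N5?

13

A few of the N6→N5 routes:
N6 - N4 - N0 - N5: 9 + 8 + 9 = 26
N6 - N2 - N4 - N0 - N5: 8 + 9 + 8 + 9 = 34
N6 - N0 - N5: 4 + 9 = 13
N6 - N4 - N2 - N1 - N0 - N5: 9 + 9 + 4 + 2 + 9 = 33
N6 - N3 - N1 - N0 - N5: 1 + 9 + 2 + 9 = 21
N6 - N2 - N1 - N0 - N5: 8 + 4 + 2 + 9 = 23
Best route has total 13.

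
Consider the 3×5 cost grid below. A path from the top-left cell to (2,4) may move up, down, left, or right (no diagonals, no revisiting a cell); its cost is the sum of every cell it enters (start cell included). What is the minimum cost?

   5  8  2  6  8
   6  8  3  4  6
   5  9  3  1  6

28

One optimal route is [0,0]→[0,1]→[0,2]→[1,2]→[2,2]→[2,3]→[2,4].
Its cost is 5 + 8 + 2 + 3 + 3 + 1 + 6 = 28.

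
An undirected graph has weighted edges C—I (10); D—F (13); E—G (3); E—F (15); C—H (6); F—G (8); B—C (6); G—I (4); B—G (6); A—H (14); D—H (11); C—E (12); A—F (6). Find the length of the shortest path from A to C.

Checking several routes:
A-F-G-B-C: 6 + 8 + 6 + 6 = 26
A-F-E-G-B-C: 6 + 15 + 3 + 6 + 6 = 36
A-F-G-E-C: 6 + 8 + 3 + 12 = 29
A-F-G-I-C: 6 + 8 + 4 + 10 = 28
A-F-E-C: 6 + 15 + 12 = 33
A-H-C: 14 + 6 = 20
Shortest: 20.

20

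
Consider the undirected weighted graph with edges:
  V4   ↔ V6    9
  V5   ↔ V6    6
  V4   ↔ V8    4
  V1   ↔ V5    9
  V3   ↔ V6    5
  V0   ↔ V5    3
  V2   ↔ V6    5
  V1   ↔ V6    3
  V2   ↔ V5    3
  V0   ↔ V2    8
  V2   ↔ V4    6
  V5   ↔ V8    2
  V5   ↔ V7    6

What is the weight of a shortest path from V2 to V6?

A few of the V2→V6 routes:
V2 - V5 - V1 - V6: 3 + 9 + 3 = 15
V2 - V4 - V8 - V5 - V6: 6 + 4 + 2 + 6 = 18
V2 - V6: 5
V2 - V4 - V6: 6 + 9 = 15
V2 - V5 - V6: 3 + 6 = 9
V2 - V0 - V5 - V6: 8 + 3 + 6 = 17
Best route has total 5.

5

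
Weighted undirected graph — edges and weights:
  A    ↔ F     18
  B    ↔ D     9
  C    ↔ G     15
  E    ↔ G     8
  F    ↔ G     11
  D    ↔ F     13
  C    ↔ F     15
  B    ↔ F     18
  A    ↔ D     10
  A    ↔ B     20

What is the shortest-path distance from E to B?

37

Checking several routes:
E - G - C - F - B: 8 + 15 + 15 + 18 = 56
E - G - F - A - D - B: 8 + 11 + 18 + 10 + 9 = 56
E - G - F - D - B: 8 + 11 + 13 + 9 = 41
E - G - F - B: 8 + 11 + 18 = 37
The minimum is 37.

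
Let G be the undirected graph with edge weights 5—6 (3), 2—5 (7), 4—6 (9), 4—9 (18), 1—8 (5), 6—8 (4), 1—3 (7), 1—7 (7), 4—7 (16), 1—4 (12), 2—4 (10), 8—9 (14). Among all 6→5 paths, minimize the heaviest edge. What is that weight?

Comparing a few candidate routes:
6 -> 8 -> 1 -> 4 -> 2 -> 5: max(4, 5, 12, 10, 7) = 12
6 -> 4 -> 2 -> 5: max(9, 10, 7) = 10
6 -> 5: max(3) = 3
Smallest bottleneck: 3.

3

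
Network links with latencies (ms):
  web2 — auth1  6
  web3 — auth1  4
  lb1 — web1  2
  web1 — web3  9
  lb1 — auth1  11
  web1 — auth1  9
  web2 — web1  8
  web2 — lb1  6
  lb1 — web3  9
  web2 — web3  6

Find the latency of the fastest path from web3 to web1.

Some routes from web3 to web1:
web3 - web2 - lb1 - web1: 6 + 6 + 2 = 14
web3 - auth1 - web1: 4 + 9 = 13
web3 - lb1 - web1: 9 + 2 = 11
web3 - web1: 9
Shortest: 9 ms.

9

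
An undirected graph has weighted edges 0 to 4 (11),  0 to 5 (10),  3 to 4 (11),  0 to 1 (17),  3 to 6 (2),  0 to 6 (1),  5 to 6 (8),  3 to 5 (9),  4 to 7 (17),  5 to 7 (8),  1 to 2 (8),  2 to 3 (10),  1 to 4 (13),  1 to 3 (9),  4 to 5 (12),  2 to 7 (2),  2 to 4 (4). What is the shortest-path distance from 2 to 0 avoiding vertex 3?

Some routes from 2 to 0 avoiding 3:
2 → 7 → 5 → 0: 2 + 8 + 10 = 20
2 → 7 → 5 → 6 → 0: 2 + 8 + 8 + 1 = 19
2 → 4 → 0: 4 + 11 = 15
2 → 4 → 5 → 6 → 0: 4 + 12 + 8 + 1 = 25
Best route has total 15.

15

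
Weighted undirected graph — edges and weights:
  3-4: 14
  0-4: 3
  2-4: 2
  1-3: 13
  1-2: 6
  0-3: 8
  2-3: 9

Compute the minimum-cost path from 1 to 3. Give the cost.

13

Routes from 1 to 3:
1 -> 2 -> 3: 6 + 9 = 15
1 -> 2 -> 4 -> 3: 6 + 2 + 14 = 22
1 -> 2 -> 4 -> 0 -> 3: 6 + 2 + 3 + 8 = 19
1 -> 3: 13
Shortest: 13.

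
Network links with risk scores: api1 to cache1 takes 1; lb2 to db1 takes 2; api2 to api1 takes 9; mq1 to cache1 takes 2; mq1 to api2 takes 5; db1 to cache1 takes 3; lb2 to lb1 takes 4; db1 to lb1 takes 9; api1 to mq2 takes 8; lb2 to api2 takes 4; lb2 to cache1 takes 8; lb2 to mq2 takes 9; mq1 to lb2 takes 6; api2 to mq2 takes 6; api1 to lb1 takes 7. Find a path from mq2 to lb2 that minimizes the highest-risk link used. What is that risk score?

A few of the mq2→lb2 routes:
mq2-api2-mq1-cache1-api1-lb1-lb2: max(6, 5, 2, 1, 7, 4) = 7
mq2-api1-lb1-lb2: max(8, 7, 4) = 8
mq2-api2-mq1-lb2: max(6, 5, 6) = 6
mq2-api2-lb2: max(6, 4) = 6
mq2-api2-mq1-cache1-db1-lb2: max(6, 5, 2, 3, 2) = 6
Best route has worst link 6.

6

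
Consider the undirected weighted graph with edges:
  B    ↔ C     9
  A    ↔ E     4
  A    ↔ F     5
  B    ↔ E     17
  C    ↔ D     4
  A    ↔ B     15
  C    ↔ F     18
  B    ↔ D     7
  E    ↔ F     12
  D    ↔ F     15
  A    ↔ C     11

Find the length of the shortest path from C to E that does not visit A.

Candidate routes:
C-F-E: 18 + 12 = 30
C-B-D-F-E: 9 + 7 + 15 + 12 = 43
C-D-B-E: 4 + 7 + 17 = 28
C-F-D-B-E: 18 + 15 + 7 + 17 = 57
C-D-F-E: 4 + 15 + 12 = 31
C-B-E: 9 + 17 = 26
The minimum is 26.

26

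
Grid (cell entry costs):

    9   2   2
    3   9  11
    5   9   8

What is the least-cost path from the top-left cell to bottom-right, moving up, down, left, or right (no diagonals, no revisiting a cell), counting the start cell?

One optimal route is [0,0]→[0,1]→[0,2]→[1,2]→[2,2].
Its cost is 9 + 2 + 2 + 11 + 8 = 32.

32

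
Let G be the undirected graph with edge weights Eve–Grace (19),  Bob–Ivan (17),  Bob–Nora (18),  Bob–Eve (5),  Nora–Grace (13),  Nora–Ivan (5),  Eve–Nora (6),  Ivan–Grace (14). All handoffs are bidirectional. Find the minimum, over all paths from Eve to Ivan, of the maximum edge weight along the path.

Comparing a few candidate routes:
Eve-Nora-Bob-Ivan: max(6, 18, 17) = 18
Eve-Nora-Grace-Ivan: max(6, 13, 14) = 14
Eve-Bob-Ivan: max(5, 17) = 17
Eve-Nora-Ivan: max(6, 5) = 6
Smallest bottleneck: 6.

6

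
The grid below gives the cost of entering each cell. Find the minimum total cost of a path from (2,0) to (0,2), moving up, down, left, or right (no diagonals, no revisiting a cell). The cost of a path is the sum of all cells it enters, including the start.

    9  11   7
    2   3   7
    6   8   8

25

Cheapest: (2,0) -> (1,0) -> (1,1) -> (1,2) -> (0,2)
  6 + 2 + 3 + 7 + 7 = 25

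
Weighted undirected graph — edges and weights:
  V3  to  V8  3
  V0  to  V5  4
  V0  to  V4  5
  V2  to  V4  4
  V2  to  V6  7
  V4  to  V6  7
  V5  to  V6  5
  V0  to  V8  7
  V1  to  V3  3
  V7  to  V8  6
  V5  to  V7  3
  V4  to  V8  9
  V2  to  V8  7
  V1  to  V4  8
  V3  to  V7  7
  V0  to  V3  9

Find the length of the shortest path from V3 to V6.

15

Some routes from V3 to V6:
V3 → V7 → V5 → V6: 7 + 3 + 5 = 15
V3 → V8 → V7 → V5 → V6: 3 + 6 + 3 + 5 = 17
V3 → V8 → V2 → V6: 3 + 7 + 7 = 17
Best route has total 15.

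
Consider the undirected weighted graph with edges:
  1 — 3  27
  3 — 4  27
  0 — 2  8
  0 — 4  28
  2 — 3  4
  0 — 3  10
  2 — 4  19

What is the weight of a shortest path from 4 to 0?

27

Some routes from 4 to 0:
4-2-0: 19 + 8 = 27
4-2-3-0: 19 + 4 + 10 = 33
4-3-0: 27 + 10 = 37
4-0: 28
Best route has total 27.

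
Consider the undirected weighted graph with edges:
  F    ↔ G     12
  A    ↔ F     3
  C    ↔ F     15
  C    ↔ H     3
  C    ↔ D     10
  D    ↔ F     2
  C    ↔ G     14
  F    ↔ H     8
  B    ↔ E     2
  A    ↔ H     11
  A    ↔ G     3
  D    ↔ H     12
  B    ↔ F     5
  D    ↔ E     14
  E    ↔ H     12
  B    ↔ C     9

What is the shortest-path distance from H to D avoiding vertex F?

Checking several routes:
H - C - B - E - D: 3 + 9 + 2 + 14 = 28
H - E - D: 12 + 14 = 26
H - E - B - C - D: 12 + 2 + 9 + 10 = 33
H - C - D: 3 + 10 = 13
H - D: 12
The minimum is 12.

12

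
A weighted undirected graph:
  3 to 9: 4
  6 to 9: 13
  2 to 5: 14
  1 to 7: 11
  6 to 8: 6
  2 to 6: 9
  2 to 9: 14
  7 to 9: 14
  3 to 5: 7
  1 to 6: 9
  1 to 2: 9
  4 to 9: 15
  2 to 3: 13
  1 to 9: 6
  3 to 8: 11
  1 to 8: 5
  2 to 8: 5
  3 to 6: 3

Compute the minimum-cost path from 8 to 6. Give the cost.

6

Comparing a few candidate routes:
8 → 1 → 6: 5 + 9 = 14
8 → 6: 6
8 → 2 → 6: 5 + 9 = 14
Best route has total 6.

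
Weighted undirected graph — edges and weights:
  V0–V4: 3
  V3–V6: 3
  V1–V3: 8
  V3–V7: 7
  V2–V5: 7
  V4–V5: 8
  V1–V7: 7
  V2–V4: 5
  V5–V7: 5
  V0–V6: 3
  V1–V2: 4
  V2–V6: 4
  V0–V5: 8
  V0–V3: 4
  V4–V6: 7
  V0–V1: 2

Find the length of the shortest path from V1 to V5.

Some routes from V1 to V5:
V1 -> V7 -> V5: 7 + 5 = 12
V1 -> V0 -> V5: 2 + 8 = 10
V1 -> V2 -> V5: 4 + 7 = 11
V1 -> V0 -> V4 -> V5: 2 + 3 + 8 = 13
The minimum is 10.

10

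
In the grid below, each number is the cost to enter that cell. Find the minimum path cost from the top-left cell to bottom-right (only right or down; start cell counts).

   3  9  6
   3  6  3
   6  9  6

Cheapest: r0c0 → r1c0 → r1c1 → r1c2 → r2c2
  3 + 3 + 6 + 3 + 6 = 21
(Top row then right column would cost 27.)

21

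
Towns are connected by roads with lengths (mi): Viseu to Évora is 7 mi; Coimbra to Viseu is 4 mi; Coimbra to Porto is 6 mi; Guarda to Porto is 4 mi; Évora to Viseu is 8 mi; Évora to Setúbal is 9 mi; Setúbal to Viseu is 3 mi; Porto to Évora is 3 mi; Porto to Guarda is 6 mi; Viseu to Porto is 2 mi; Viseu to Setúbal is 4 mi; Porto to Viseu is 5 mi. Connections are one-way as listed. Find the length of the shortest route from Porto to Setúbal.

9

Routes from Porto to Setúbal:
Porto → Viseu → Évora → Setúbal: 5 + 7 + 9 = 21
Porto → Évora → Viseu → Setúbal: 3 + 8 + 4 = 15
Porto → Évora → Setúbal: 3 + 9 = 12
Porto → Viseu → Setúbal: 5 + 4 = 9
Shortest: 9 mi.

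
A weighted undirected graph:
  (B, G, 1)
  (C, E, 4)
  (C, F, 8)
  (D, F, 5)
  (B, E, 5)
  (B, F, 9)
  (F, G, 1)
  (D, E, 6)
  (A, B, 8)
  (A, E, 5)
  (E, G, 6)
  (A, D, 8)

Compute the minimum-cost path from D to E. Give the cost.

A few of the D→E routes:
D→F→G→E: 5 + 1 + 6 = 12
D→E: 6
D→F→G→B→E: 5 + 1 + 1 + 5 = 12
The minimum is 6.

6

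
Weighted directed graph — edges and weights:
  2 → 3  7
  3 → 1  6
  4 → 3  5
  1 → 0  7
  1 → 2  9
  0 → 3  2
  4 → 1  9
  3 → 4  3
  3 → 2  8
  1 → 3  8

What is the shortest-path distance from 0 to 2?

10

Candidate routes:
0 → 3 → 2: 2 + 8 = 10
0 → 3 → 4 → 1 → 2: 2 + 3 + 9 + 9 = 23
0 → 3 → 1 → 2: 2 + 6 + 9 = 17
Best route has total 10.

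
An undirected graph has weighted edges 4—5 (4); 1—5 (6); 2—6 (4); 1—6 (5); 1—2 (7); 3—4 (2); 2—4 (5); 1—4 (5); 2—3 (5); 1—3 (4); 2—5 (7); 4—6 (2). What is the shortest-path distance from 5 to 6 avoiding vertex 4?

Paths from 5 to 6 avoiding 4:
5 - 1 - 6: 6 + 5 = 11
5 - 1 - 2 - 6: 6 + 7 + 4 = 17
5 - 2 - 3 - 1 - 6: 7 + 5 + 4 + 5 = 21
5 - 1 - 3 - 2 - 6: 6 + 4 + 5 + 4 = 19
5 - 2 - 6: 7 + 4 = 11
5 - 2 - 1 - 6: 7 + 7 + 5 = 19
Best route has total 11.

11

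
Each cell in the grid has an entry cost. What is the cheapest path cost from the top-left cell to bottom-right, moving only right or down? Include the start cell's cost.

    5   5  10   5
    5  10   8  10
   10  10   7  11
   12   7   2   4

Cheapest: (0,0) (0,1) (0,2) (1,2) (2,2) (3,2) (3,3)
  5 + 5 + 10 + 8 + 7 + 2 + 4 = 41

41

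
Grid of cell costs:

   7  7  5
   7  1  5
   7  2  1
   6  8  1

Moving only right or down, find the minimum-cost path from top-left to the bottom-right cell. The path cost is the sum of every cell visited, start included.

One optimal route is [0,0] [0,1] [1,1] [2,1] [2,2] [3,2].
Its cost is 7 + 7 + 1 + 2 + 1 + 1 = 19.
For comparison, the top-then-right route costs 26.

19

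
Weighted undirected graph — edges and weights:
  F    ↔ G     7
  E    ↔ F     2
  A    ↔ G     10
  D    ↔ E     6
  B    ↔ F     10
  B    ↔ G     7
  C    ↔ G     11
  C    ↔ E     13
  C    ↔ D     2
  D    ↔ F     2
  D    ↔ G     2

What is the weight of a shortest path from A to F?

14

Some routes from A to F:
A - G - C - D - F: 10 + 11 + 2 + 2 = 25
A - G - F: 10 + 7 = 17
A - G - D - E - F: 10 + 2 + 6 + 2 = 20
A - G - D - F: 10 + 2 + 2 = 14
Best route has total 14.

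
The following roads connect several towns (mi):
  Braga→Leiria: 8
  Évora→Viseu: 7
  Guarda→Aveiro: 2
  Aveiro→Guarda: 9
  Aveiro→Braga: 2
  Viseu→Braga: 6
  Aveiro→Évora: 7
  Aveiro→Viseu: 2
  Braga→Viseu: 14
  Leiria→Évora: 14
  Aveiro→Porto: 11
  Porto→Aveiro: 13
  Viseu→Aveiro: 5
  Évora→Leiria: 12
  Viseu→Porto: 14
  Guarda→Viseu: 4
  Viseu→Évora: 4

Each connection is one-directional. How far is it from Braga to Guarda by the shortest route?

Paths from Braga to Guarda:
Braga -> Viseu -> Porto -> Aveiro -> Guarda: 14 + 14 + 13 + 9 = 50
Braga -> Leiria -> Évora -> Viseu -> Aveiro -> Guarda: 8 + 14 + 7 + 5 + 9 = 43
Braga -> Viseu -> Aveiro -> Guarda: 14 + 5 + 9 = 28
Braga -> Leiria -> Évora -> Viseu -> Porto -> Aveiro -> Guarda: 8 + 14 + 7 + 14 + 13 + 9 = 65
Best route has total 28 mi.

28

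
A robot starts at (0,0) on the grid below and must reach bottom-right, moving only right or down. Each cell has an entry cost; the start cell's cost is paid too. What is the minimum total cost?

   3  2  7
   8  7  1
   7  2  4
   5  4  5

Best path: (0,0) → (0,1) → (0,2) → (1,2) → (2,2) → (3,2)
Cost: 3 + 2 + 7 + 1 + 4 + 5 = 22

22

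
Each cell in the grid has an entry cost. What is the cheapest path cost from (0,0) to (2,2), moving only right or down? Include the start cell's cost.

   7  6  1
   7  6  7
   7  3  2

One optimal route is [0,0] [0,1] [0,2] [1,2] [2,2].
Its cost is 7 + 6 + 1 + 7 + 2 = 23.

23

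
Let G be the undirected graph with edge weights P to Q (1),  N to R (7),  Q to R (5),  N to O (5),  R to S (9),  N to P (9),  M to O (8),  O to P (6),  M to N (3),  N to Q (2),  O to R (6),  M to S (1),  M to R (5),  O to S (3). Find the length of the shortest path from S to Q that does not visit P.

6

Checking several routes:
S -> O -> R -> Q: 3 + 6 + 5 = 14
S -> M -> N -> Q: 1 + 3 + 2 = 6
S -> R -> Q: 9 + 5 = 14
S -> M -> R -> Q: 1 + 5 + 5 = 11
S -> O -> N -> Q: 3 + 5 + 2 = 10
S -> M -> R -> N -> Q: 1 + 5 + 7 + 2 = 15
Best route has total 6.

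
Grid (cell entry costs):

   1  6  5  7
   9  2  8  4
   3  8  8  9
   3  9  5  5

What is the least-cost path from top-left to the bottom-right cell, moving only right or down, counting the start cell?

Take (0,0) → (0,1) → (1,1) → (1,2) → (1,3) → (2,3) → (3,3) for a total of 1 + 6 + 2 + 8 + 4 + 9 + 5 = 35.

35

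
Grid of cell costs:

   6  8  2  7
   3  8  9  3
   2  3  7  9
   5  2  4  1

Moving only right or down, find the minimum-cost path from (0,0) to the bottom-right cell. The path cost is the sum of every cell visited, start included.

21

Path (0,0) → (1,0) → (2,0) → (2,1) → (3,1) → (3,2) → (3,3): 6 + 3 + 2 + 3 + 2 + 4 + 1 = 21.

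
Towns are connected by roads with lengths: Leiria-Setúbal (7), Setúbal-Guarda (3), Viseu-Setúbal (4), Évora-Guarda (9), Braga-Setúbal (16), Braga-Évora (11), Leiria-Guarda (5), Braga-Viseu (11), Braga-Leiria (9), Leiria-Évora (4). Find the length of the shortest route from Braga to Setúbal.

15

Checking several routes:
Braga - Setúbal: 16
Braga - Leiria - Setúbal: 9 + 7 = 16
Braga - Viseu - Setúbal: 11 + 4 = 15
The minimum is 15.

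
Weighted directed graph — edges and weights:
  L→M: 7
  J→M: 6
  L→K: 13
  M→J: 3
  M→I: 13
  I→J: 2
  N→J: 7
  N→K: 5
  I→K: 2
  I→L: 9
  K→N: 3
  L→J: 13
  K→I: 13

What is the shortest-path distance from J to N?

Paths from J to N:
J - M - I - L - K - N: 6 + 13 + 9 + 13 + 3 = 44
J - M - I - K - N: 6 + 13 + 2 + 3 = 24
Best route has total 24.

24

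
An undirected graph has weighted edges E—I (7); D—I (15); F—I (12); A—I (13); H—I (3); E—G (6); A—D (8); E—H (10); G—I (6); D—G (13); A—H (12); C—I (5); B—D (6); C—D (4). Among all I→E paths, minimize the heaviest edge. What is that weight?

Checking several routes:
I - E: max(7) = 7
I - G - E: max(6, 6) = 6
I - A - D - G - E: max(13, 8, 13, 6) = 13
I - C - D - A - H - E: max(5, 4, 8, 12, 10) = 12
I - H - E: max(3, 10) = 10
I - A - H - E: max(13, 12, 10) = 13
Best route has worst link 6.

6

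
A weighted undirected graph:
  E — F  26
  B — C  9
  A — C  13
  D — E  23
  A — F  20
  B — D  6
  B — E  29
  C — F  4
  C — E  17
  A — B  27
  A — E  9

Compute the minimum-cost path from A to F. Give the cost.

Some routes from A to F:
A -> C -> F: 13 + 4 = 17
A -> E -> F: 9 + 26 = 35
A -> F: 20
A -> E -> C -> F: 9 + 17 + 4 = 30
A -> E -> B -> C -> F: 9 + 29 + 9 + 4 = 51
A -> B -> C -> F: 27 + 9 + 4 = 40
Shortest: 17.

17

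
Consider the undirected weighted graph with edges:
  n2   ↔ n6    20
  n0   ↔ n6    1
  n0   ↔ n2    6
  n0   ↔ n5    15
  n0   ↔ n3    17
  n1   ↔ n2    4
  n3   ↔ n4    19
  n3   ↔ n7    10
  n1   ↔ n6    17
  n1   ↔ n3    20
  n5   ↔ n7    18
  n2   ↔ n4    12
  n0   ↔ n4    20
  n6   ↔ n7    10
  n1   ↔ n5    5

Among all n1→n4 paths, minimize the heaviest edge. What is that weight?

A few of the n1→n4 routes:
n1 -> n5 -> n0 -> n2 -> n4: max(5, 15, 6, 12) = 15
n1 -> n2 -> n4: max(4, 12) = 12
n1 -> n6 -> n0 -> n2 -> n4: max(17, 1, 6, 12) = 17
Smallest bottleneck: 12.

12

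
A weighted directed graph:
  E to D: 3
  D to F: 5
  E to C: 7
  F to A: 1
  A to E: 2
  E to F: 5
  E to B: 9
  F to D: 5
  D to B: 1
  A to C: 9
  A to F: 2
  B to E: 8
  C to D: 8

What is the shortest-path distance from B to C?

Candidate routes:
B -> E -> C: 8 + 7 = 15
B -> E -> F -> A -> C: 8 + 5 + 1 + 9 = 23
B -> E -> D -> F -> A -> C: 8 + 3 + 5 + 1 + 9 = 26
Best route has total 15.

15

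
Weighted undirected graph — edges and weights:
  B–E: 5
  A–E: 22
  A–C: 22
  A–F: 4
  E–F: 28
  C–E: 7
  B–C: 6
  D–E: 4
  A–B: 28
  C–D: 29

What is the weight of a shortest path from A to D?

26

Comparing a few candidate routes:
A - E - D: 22 + 4 = 26
A - F - E - D: 4 + 28 + 4 = 36
A - C - E - D: 22 + 7 + 4 = 33
A - B - E - D: 28 + 5 + 4 = 37
The minimum is 26.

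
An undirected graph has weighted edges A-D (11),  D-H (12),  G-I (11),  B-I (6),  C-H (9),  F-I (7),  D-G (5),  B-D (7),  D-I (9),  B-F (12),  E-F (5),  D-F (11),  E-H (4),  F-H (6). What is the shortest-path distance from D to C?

21

A few of the D→C routes:
D-F-E-H-C: 11 + 5 + 4 + 9 = 29
D-H-C: 12 + 9 = 21
D-I-F-H-C: 9 + 7 + 6 + 9 = 31
D-F-H-C: 11 + 6 + 9 = 26
Shortest: 21.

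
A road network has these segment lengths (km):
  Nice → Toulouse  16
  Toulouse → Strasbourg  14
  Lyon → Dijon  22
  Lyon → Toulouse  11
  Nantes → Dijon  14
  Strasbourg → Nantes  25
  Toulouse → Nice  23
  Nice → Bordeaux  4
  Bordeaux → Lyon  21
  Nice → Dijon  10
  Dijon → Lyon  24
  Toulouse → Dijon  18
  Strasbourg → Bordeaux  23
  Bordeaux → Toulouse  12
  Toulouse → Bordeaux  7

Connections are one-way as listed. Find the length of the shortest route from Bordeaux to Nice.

35

Routes from Bordeaux to Nice:
Bordeaux → Lyon → Toulouse → Nice: 21 + 11 + 23 = 55
Bordeaux → Toulouse → Nice: 12 + 23 = 35
The minimum is 35 km.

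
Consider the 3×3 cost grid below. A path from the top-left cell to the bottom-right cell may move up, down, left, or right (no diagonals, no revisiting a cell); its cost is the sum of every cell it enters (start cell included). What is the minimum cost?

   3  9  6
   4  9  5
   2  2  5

One optimal route is (0,0)→(1,0)→(2,0)→(2,1)→(2,2).
Its cost is 3 + 4 + 2 + 2 + 5 = 16.

16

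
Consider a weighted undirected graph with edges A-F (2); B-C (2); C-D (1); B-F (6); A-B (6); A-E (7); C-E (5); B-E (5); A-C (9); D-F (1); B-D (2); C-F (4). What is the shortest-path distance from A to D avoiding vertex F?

8

Checking several routes:
A→C→D: 9 + 1 = 10
A→B→C→D: 6 + 2 + 1 = 9
A→B→D: 6 + 2 = 8
The minimum is 8.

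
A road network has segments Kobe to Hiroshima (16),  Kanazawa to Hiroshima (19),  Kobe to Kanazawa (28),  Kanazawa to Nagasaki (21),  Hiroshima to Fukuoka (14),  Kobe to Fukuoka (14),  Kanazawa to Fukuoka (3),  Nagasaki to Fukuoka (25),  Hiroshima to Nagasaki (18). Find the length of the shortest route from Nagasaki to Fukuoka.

Checking several routes:
Nagasaki→Kanazawa→Fukuoka: 21 + 3 = 24
Nagasaki→Hiroshima→Kobe→Fukuoka: 18 + 16 + 14 = 48
Nagasaki→Hiroshima→Fukuoka: 18 + 14 = 32
Nagasaki→Fukuoka: 25
Nagasaki→Hiroshima→Kanazawa→Fukuoka: 18 + 19 + 3 = 40
Shortest: 24 mi.

24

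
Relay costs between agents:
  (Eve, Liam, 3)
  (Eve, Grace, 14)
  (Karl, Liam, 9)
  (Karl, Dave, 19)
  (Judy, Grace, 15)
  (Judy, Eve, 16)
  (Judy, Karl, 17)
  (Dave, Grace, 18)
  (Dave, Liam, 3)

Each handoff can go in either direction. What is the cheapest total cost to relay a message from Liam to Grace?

Comparing a few candidate routes:
Liam - Dave - Grace: 3 + 18 = 21
Liam - Eve - Judy - Grace: 3 + 16 + 15 = 34
Liam - Dave - Karl - Judy - Grace: 3 + 19 + 17 + 15 = 54
Liam - Eve - Grace: 3 + 14 = 17
Liam - Karl - Judy - Grace: 9 + 17 + 15 = 41
Liam - Karl - Dave - Grace: 9 + 19 + 18 = 46
Shortest: 17.

17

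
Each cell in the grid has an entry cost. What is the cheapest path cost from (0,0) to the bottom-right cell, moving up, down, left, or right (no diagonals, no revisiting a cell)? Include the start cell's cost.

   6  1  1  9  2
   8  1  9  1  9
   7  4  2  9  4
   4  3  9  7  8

Cheapest: (0,0)→(0,1)→(1,1)→(2,1)→(2,2)→(2,3)→(2,4)→(3,4)
  6 + 1 + 1 + 4 + 2 + 9 + 4 + 8 = 35

35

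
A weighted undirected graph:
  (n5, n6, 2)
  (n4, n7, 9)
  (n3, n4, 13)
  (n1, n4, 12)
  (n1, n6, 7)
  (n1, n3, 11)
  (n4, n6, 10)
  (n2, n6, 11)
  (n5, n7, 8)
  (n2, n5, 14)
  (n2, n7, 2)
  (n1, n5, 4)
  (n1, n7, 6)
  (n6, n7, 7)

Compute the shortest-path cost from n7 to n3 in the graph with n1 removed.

Checking several routes:
n7 → n6 → n4 → n3: 7 + 10 + 13 = 30
n7 → n5 → n6 → n4 → n3: 8 + 2 + 10 + 13 = 33
n7 → n4 → n3: 9 + 13 = 22
The minimum is 22.

22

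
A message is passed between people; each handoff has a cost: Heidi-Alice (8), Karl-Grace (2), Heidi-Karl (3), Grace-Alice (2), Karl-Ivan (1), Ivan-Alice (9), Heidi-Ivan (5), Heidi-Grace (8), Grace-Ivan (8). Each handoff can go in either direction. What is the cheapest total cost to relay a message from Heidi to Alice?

A few of the Heidi→Alice routes:
Heidi - Ivan - Karl - Grace - Alice: 5 + 1 + 2 + 2 = 10
Heidi - Karl - Grace - Alice: 3 + 2 + 2 = 7
Heidi - Grace - Alice: 8 + 2 = 10
Heidi - Alice: 8
Shortest: 7.

7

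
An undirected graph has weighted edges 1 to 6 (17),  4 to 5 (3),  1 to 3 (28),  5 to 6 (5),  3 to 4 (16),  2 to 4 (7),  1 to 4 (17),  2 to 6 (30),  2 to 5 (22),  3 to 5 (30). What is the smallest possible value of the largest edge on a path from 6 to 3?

Checking several routes:
6 - 1 - 4 - 3: max(17, 17, 16) = 17
6 - 5 - 2 - 4 - 3: max(5, 22, 7, 16) = 22
6 - 5 - 4 - 3: max(5, 3, 16) = 16
Smallest bottleneck: 16.

16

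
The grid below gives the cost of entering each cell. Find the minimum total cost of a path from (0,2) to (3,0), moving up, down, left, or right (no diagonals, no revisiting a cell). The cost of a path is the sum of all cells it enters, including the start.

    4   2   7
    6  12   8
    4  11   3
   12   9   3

Path (0,2) -> (0,1) -> (0,0) -> (1,0) -> (2,0) -> (3,0): 7 + 2 + 4 + 6 + 4 + 12 = 35.

35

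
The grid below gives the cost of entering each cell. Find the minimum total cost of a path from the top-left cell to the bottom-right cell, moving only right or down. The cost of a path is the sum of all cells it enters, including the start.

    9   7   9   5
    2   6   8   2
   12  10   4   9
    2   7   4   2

Cheapest: r0c0 r1c0 r1c1 r1c2 r2c2 r3c2 r3c3
  9 + 2 + 6 + 8 + 4 + 4 + 2 = 35
For comparison, the top-then-right route costs 43.

35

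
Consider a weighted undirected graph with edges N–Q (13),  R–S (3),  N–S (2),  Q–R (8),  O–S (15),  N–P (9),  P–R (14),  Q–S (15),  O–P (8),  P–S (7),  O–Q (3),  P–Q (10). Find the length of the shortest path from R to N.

Checking several routes:
R - Q - N: 8 + 13 = 21
R - S - N: 3 + 2 = 5
R - S - P - N: 3 + 7 + 9 = 19
R - P - N: 14 + 9 = 23
R - P - S - N: 14 + 7 + 2 = 23
Shortest: 5.

5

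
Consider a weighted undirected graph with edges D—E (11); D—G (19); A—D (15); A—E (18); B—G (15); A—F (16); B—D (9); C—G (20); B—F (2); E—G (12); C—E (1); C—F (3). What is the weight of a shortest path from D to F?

Some routes from D to F:
D-E-C-F: 11 + 1 + 3 = 15
D-G-E-C-F: 19 + 12 + 1 + 3 = 35
D-B-F: 9 + 2 = 11
D-A-E-C-F: 15 + 18 + 1 + 3 = 37
D-G-B-F: 19 + 15 + 2 = 36
D-A-F: 15 + 16 = 31
Shortest: 11.

11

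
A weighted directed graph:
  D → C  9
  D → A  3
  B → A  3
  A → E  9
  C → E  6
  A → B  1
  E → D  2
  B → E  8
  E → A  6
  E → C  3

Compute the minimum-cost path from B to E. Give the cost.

Candidate routes:
B - E: 8
B - A - E: 3 + 9 = 12
Best route has total 8.

8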